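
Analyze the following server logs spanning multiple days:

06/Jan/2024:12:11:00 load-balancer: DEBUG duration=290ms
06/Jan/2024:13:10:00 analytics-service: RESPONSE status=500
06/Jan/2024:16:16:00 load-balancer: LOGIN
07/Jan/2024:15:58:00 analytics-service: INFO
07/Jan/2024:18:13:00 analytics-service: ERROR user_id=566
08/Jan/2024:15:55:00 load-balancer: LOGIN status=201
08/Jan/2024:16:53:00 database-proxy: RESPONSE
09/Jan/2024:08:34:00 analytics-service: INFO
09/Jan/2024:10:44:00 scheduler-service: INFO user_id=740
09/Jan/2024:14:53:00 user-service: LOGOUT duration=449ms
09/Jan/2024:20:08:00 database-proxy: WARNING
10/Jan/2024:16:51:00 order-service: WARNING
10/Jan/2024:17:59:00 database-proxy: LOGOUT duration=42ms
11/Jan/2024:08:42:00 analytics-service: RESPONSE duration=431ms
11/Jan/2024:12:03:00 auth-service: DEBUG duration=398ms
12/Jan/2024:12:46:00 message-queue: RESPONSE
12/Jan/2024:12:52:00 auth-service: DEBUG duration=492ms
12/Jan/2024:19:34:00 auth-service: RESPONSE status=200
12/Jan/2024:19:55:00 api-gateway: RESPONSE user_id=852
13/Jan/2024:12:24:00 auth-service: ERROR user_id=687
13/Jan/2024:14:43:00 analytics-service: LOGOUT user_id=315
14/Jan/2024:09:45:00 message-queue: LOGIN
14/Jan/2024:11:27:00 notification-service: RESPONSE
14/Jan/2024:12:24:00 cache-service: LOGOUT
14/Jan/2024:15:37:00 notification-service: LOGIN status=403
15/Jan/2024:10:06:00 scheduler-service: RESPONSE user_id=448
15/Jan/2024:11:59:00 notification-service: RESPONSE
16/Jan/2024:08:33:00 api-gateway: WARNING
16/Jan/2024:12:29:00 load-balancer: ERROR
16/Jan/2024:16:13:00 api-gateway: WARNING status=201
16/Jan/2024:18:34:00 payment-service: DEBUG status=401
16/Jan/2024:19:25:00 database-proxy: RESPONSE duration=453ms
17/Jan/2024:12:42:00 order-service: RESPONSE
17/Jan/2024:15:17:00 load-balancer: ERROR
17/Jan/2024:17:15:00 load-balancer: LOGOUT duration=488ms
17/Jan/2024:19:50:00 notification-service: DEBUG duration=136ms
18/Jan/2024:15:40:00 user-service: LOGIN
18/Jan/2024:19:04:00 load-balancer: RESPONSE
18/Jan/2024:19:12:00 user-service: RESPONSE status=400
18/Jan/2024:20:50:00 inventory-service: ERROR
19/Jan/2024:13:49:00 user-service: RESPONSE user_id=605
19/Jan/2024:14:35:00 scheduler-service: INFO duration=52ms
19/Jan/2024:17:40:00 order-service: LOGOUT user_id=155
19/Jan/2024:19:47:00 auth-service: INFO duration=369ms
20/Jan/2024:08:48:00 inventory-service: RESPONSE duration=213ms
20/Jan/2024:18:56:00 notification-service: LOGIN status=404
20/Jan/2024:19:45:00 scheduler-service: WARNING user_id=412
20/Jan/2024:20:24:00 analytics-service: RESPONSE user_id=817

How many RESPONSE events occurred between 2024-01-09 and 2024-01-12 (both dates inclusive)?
4

To filter by date range:

1. Date range: 2024-01-09 through 2024-01-12, both dates inclusive
2. Filter for RESPONSE events whose date falls in this range
3. Count matching events: 4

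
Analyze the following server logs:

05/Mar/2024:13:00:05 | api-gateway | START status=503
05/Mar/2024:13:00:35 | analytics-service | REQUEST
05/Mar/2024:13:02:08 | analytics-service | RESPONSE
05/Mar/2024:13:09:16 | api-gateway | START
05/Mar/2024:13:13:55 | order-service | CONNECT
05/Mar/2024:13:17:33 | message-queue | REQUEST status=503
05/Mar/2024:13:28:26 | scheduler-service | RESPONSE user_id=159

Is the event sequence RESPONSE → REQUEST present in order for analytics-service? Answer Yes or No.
No

To verify sequence order:

1. Find all events in sequence RESPONSE → REQUEST for analytics-service
2. Extract their timestamps
3. Check if timestamps are in ascending order
4. Result: No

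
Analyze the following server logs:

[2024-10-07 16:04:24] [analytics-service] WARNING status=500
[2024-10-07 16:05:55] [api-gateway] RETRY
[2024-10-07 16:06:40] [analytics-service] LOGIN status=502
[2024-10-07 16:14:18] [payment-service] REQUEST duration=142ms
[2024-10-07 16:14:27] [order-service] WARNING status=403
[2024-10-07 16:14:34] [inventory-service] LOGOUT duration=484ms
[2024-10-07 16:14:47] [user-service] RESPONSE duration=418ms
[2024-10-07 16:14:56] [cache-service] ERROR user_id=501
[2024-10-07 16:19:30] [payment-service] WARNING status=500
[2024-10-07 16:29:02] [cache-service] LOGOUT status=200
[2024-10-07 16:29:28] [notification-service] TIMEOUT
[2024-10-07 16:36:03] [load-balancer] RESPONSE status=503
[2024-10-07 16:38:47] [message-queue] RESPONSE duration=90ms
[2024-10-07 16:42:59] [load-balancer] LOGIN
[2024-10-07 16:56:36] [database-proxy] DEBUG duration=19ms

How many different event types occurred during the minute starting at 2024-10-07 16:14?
5

To count unique event types:

1. Filter events in the minute starting at 2024-10-07 16:14
2. Extract event types from matching entries
3. Count unique types: 5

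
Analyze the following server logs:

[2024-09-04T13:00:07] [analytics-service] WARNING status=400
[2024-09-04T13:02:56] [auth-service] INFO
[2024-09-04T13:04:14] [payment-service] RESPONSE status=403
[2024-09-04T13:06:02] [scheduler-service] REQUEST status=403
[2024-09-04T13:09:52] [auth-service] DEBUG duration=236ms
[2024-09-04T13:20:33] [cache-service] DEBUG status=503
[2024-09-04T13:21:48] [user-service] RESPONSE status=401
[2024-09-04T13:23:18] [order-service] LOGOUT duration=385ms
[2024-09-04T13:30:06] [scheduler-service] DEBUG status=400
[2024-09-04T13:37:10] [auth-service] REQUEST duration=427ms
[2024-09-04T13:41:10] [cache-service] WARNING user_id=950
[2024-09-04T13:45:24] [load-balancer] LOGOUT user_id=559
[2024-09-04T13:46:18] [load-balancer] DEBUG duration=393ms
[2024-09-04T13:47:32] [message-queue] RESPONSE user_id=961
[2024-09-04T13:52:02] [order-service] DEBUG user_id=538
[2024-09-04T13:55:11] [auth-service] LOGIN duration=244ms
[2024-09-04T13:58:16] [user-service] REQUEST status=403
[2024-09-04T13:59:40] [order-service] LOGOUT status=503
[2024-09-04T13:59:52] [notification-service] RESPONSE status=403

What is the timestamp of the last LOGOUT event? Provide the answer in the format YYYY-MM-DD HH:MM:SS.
2024-09-04 13:59:40

To find the last event:

1. Filter for all LOGOUT events
2. Sort by timestamp
3. Select the last one
4. Timestamp: 2024-09-04 13:59:40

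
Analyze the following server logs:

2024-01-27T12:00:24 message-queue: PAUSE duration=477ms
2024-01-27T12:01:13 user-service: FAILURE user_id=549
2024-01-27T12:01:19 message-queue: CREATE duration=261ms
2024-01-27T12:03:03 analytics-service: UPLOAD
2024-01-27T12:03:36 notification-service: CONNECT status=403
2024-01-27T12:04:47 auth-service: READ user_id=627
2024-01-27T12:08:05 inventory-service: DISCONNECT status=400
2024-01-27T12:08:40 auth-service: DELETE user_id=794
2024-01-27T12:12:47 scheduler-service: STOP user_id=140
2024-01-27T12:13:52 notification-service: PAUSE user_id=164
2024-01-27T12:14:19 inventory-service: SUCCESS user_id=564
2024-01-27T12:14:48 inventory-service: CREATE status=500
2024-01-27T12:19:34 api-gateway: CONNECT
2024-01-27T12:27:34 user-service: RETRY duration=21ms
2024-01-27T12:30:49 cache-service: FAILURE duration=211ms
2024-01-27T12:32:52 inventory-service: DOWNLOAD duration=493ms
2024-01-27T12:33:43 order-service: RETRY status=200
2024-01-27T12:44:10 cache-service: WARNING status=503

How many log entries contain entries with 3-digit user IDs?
6

To find matching entries:

1. Pattern to match: entries with 3-digit user IDs
2. Scan each log entry for the pattern
3. Count matches: 6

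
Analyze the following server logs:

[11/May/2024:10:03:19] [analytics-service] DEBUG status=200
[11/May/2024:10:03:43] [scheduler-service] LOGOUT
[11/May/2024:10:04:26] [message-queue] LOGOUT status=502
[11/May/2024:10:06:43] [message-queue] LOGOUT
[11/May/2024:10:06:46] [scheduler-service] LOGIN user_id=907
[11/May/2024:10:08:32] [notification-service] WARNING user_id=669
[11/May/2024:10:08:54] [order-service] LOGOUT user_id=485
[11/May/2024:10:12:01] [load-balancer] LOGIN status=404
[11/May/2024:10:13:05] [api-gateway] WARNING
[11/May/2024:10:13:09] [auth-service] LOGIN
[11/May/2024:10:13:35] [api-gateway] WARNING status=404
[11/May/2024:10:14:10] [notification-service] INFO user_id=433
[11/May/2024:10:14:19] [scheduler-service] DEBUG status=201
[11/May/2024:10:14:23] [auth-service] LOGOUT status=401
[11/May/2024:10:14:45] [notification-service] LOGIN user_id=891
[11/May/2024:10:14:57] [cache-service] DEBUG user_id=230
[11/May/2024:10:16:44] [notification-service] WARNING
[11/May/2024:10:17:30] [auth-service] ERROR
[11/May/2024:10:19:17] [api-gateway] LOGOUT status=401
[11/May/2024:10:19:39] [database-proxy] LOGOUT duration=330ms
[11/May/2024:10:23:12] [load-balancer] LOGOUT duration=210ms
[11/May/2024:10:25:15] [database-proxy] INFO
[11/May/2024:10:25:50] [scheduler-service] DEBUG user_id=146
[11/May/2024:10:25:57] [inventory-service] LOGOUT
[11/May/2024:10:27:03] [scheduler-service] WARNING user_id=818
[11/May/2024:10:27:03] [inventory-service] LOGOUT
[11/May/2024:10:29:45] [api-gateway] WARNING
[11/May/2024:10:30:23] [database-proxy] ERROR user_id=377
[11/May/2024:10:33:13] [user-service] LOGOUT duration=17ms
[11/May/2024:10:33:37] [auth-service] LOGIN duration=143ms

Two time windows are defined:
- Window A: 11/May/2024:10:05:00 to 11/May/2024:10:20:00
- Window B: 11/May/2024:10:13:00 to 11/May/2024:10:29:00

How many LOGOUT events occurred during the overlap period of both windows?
3

To find overlap events:

1. Window A: 11/May/2024:10:05:00 to 11/May/2024:10:20:00
2. Window B: 11/May/2024:10:13:00 to 11/May/2024:10:29:00
3. Overlap period: 11/May/2024:10:13:00 to 11/May/2024:10:20:00
4. Count LOGOUT events in overlap: 3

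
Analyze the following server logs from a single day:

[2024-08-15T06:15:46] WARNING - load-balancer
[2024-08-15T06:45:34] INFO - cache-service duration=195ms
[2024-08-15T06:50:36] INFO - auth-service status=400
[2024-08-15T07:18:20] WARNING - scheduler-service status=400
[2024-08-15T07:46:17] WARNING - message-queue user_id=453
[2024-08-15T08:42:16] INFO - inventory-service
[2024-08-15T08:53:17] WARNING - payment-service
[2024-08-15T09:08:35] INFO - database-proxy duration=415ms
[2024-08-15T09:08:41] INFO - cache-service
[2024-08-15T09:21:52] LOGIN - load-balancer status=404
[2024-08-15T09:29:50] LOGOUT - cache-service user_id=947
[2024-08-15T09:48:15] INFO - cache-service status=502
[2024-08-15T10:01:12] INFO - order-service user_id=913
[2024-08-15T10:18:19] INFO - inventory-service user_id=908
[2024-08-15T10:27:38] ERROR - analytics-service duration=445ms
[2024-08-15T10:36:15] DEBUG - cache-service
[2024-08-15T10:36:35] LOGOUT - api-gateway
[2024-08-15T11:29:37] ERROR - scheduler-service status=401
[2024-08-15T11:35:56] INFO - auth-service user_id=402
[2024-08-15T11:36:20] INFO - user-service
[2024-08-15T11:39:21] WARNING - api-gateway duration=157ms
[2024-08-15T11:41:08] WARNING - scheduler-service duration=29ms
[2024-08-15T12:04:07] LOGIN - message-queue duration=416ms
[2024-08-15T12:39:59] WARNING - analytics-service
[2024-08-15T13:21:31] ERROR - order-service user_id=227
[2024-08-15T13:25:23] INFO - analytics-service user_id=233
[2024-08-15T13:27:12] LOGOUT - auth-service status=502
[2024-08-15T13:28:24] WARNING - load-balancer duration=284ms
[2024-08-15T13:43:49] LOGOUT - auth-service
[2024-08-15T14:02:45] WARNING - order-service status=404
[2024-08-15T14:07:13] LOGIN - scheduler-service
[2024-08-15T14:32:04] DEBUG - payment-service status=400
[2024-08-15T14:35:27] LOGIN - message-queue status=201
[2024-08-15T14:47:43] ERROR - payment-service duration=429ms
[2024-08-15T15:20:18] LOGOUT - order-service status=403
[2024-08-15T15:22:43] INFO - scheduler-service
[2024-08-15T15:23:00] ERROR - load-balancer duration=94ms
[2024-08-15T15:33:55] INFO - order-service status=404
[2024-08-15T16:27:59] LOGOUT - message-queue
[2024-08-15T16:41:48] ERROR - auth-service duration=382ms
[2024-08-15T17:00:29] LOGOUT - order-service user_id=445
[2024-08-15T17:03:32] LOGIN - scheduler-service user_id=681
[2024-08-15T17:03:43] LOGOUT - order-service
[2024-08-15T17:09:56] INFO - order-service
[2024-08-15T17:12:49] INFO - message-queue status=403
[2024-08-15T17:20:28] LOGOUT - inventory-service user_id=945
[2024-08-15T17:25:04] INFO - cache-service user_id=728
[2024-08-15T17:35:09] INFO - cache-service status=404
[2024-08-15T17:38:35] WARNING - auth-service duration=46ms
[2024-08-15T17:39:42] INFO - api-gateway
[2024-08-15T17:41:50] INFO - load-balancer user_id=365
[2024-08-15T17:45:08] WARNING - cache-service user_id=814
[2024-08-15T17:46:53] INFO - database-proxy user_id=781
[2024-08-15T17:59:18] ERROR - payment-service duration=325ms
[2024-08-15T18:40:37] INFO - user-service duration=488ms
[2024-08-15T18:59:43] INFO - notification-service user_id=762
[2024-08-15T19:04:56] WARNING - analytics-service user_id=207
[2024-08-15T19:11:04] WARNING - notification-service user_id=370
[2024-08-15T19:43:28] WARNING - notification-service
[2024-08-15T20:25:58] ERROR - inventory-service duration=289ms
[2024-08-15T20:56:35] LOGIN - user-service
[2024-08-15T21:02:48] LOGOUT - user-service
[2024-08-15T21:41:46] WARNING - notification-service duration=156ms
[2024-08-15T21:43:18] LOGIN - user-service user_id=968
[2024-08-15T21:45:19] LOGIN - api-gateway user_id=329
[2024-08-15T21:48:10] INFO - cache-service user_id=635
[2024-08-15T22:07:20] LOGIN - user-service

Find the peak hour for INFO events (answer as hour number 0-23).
17

To find the peak hour:

1. Group all INFO events by hour
2. Count events in each hour
3. Find hour with maximum count
4. Peak hour: 17 (with 7 events)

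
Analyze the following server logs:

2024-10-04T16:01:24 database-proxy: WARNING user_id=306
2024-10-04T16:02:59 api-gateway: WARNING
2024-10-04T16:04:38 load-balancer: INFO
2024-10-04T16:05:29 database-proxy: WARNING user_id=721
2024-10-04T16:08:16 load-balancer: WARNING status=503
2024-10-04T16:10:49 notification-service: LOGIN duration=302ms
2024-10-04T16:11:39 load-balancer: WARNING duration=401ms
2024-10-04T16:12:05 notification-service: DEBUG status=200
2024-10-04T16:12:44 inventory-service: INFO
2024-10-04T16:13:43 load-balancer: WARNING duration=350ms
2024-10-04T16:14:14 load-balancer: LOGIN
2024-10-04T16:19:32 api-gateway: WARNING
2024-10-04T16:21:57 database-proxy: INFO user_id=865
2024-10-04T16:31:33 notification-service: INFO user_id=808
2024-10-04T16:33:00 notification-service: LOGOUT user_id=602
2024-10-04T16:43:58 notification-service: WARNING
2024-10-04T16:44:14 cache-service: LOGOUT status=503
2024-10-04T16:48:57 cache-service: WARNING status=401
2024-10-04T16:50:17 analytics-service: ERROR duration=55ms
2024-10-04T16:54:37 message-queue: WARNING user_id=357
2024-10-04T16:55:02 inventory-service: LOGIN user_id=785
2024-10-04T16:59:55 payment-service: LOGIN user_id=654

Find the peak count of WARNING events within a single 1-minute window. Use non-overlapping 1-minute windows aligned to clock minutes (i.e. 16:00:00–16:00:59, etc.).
1

To find the burst window:

1. Divide the log period into non-overlapping 1-minute windows starting at 16:00
2. Count WARNING events in each window
3. Find the window with maximum count
4. Maximum events in a window: 1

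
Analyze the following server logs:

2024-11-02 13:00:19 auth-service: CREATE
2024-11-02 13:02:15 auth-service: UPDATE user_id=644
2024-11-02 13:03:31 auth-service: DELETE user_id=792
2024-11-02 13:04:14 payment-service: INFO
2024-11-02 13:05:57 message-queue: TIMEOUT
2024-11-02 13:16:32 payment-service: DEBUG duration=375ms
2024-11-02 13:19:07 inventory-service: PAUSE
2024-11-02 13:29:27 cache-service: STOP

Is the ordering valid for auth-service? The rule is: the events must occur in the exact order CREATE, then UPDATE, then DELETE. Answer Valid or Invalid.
Valid

To validate ordering:

1. Required order: CREATE → UPDATE → DELETE
2. Rule: the events must occur in the exact order CREATE, then UPDATE, then DELETE
3. Check actual order of events for auth-service
4. Result: Valid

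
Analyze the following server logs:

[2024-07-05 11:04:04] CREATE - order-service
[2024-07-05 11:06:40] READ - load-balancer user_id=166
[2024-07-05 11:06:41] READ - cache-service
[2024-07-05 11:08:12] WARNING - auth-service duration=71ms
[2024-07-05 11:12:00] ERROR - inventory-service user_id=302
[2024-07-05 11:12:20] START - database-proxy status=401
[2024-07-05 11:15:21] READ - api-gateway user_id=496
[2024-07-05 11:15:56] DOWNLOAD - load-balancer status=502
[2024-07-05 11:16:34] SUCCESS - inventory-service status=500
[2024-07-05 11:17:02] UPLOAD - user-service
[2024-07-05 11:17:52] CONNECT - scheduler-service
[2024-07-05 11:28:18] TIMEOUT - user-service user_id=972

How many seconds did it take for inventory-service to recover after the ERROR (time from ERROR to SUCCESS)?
274

To calculate recovery time:

1. Find ERROR event for inventory-service: 2024-07-05 11:12:00
2. Find next SUCCESS event for inventory-service: 2024-07-05 11:16:34
3. Recovery time: 2024-07-05 11:16:34 - 2024-07-05 11:12:00 = 274 seconds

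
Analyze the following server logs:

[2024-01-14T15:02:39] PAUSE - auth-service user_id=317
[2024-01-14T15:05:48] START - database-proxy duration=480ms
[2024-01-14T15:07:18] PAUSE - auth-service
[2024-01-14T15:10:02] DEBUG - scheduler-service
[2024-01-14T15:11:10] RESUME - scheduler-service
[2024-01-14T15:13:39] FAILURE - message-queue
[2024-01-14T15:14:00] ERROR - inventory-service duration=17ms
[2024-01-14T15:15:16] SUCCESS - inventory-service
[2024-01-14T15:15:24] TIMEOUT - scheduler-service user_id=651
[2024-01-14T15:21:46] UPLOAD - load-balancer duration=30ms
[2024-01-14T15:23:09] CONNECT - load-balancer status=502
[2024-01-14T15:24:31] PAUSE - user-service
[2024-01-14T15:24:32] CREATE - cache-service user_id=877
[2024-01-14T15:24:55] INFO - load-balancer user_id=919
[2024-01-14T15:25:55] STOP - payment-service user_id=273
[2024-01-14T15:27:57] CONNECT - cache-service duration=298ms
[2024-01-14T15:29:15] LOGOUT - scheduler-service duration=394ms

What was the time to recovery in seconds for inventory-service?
76

To calculate recovery time:

1. Find ERROR event for inventory-service: 2024-01-14T15:14:00
2. Find next SUCCESS event for inventory-service: 2024-01-14T15:15:16
3. Recovery time: 2024-01-14T15:15:16 - 2024-01-14T15:14:00 = 76 seconds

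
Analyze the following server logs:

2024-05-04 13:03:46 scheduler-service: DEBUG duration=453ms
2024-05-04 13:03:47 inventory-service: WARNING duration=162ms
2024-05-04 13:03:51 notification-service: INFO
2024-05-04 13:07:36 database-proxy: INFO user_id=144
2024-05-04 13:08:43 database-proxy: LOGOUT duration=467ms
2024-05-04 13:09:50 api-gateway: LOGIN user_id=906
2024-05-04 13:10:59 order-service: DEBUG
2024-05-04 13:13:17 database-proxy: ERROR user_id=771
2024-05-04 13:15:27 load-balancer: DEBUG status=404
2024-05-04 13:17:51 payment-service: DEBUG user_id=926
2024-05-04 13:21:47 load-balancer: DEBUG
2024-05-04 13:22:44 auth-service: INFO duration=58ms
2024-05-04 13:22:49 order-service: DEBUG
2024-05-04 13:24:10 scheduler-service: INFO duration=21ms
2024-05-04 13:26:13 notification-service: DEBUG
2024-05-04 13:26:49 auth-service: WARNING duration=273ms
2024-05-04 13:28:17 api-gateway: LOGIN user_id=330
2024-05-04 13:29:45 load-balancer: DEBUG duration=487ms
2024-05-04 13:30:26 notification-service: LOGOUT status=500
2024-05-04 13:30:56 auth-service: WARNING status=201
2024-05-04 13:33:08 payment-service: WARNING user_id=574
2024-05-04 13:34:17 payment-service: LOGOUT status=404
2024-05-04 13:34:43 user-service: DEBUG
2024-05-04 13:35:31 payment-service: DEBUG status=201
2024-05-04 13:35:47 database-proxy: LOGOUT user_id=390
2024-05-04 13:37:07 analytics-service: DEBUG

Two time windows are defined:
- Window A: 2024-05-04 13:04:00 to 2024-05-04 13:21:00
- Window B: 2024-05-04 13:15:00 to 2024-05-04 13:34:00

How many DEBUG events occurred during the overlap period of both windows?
2

To find overlap events:

1. Window A: 2024-05-04 13:04:00 to 2024-05-04 13:21:00
2. Window B: 2024-05-04 13:15:00 to 2024-05-04 13:34:00
3. Overlap period: 2024-05-04 13:15:00 to 2024-05-04 13:21:00
4. Count DEBUG events in overlap: 2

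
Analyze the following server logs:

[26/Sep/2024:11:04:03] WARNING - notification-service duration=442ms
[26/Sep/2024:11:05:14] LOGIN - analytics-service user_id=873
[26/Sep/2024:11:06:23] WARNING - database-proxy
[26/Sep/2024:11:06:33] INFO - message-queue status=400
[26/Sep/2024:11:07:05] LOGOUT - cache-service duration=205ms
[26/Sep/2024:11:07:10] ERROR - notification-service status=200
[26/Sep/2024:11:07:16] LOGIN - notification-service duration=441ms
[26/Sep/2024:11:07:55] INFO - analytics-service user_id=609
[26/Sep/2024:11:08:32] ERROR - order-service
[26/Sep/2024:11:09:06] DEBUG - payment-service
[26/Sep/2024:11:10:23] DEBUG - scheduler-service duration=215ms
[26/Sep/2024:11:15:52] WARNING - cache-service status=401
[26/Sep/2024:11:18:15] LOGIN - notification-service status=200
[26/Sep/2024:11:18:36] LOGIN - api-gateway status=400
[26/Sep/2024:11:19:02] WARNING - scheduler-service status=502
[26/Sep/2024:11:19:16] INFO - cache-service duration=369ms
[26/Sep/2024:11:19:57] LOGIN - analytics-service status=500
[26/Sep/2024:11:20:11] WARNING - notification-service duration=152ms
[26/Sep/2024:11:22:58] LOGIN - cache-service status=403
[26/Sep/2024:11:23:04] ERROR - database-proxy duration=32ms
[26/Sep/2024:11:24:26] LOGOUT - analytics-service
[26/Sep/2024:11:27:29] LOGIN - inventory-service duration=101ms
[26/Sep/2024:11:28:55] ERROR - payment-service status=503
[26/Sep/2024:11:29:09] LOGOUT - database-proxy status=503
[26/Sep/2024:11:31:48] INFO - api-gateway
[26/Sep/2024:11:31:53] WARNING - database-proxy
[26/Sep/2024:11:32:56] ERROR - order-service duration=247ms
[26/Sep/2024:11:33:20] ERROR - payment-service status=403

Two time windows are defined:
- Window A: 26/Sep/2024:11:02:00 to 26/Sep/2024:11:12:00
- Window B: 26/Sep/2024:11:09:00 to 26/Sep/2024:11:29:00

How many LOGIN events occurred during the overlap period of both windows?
0

To find overlap events:

1. Window A: 26/Sep/2024:11:02:00 to 26/Sep/2024:11:12:00
2. Window B: 26/Sep/2024:11:09:00 to 26/Sep/2024:11:29:00
3. Overlap period: 26/Sep/2024:11:09:00 to 26/Sep/2024:11:12:00
4. Count LOGIN events in overlap: 0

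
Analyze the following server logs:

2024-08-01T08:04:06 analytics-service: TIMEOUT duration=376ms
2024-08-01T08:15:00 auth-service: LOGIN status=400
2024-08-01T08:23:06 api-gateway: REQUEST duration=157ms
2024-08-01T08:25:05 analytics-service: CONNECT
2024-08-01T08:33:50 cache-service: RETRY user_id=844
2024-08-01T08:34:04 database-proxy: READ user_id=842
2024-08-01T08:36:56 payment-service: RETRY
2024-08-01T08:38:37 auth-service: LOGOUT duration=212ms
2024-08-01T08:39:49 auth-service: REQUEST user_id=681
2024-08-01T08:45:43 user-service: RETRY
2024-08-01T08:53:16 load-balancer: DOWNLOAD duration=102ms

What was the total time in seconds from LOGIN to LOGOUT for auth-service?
1417

To calculate state duration:

1. Find LOGIN event for auth-service: 2024-08-01T08:15:00
2. Find LOGOUT event for auth-service: 2024-08-01T08:38:37
3. Calculate duration: 2024-08-01T08:38:37 - 2024-08-01T08:15:00 = 1417 seconds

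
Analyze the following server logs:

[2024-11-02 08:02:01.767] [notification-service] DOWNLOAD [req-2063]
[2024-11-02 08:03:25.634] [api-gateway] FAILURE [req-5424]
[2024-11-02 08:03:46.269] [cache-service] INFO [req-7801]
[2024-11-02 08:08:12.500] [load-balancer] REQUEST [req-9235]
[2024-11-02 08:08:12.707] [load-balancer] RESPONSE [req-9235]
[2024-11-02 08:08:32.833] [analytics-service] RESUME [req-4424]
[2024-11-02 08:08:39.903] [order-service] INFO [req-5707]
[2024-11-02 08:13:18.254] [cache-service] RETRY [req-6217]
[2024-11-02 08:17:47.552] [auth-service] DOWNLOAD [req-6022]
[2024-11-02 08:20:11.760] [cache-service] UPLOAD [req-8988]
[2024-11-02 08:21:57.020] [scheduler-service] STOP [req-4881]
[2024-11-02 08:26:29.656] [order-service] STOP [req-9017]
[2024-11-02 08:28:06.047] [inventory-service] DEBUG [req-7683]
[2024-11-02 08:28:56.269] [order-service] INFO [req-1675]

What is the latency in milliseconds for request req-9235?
207

To calculate latency:

1. Find REQUEST with id req-9235: 2024-11-02 08:08:12.500
2. Find RESPONSE with id req-9235: 2024-11-02 08:08:12.707
3. Latency: 2024-11-02 08:08:12.707 - 2024-11-02 08:08:12.500 = 207ms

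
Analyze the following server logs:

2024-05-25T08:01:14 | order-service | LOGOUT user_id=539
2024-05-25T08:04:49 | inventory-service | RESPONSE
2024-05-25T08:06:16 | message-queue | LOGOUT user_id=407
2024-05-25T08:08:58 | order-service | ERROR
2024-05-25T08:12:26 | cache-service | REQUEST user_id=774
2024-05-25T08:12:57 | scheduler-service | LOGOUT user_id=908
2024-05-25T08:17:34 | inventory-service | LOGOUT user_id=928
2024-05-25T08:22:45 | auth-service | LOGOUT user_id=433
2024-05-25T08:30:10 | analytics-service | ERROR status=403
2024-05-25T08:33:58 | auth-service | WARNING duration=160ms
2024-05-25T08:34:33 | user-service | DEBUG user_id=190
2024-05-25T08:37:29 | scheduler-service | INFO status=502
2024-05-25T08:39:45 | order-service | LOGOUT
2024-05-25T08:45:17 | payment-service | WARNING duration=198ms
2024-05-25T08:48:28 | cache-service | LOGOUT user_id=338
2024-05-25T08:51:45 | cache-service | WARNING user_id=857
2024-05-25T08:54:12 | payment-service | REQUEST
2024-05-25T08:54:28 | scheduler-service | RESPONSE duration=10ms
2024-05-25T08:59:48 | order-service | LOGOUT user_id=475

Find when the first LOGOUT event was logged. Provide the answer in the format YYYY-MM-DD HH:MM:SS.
2024-05-25 08:01:14

To find the first event:

1. Filter for all LOGOUT events
2. Sort by timestamp
3. Select the first one
4. Timestamp: 2024-05-25 08:01:14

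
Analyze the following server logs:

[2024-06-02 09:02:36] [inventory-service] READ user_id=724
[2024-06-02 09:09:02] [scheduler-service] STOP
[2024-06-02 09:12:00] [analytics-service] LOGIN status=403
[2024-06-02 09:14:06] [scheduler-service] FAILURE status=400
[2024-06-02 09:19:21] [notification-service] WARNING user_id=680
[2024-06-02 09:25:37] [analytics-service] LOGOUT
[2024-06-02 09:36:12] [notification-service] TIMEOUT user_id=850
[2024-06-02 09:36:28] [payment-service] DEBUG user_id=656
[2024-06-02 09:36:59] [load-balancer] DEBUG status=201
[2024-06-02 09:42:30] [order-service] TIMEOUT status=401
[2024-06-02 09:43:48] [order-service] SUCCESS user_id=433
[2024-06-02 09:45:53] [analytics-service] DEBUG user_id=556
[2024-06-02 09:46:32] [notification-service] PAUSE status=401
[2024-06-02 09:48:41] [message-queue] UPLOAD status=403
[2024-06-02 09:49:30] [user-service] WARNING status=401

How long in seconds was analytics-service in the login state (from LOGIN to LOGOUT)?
817

To calculate state duration:

1. Find LOGIN event for analytics-service: 2024-06-02 09:12:00
2. Find LOGOUT event for analytics-service: 2024-06-02 09:25:37
3. Calculate duration: 2024-06-02 09:25:37 - 2024-06-02 09:12:00 = 817 seconds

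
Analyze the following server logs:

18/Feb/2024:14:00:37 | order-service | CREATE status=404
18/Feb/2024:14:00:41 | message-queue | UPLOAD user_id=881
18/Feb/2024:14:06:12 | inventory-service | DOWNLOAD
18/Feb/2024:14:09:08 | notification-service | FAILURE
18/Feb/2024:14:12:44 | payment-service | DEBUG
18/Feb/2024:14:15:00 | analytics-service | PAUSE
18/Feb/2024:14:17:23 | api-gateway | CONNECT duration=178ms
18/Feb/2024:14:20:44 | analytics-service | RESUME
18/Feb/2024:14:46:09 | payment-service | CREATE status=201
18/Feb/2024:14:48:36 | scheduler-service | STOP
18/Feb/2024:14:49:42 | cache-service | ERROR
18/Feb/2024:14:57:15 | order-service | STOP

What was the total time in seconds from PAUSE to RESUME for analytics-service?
344

To calculate state duration:

1. Find PAUSE event for analytics-service: 18/Feb/2024:14:15:00
2. Find RESUME event for analytics-service: 18/Feb/2024:14:20:44
3. Calculate duration: 18/Feb/2024:14:20:44 - 18/Feb/2024:14:15:00 = 344 seconds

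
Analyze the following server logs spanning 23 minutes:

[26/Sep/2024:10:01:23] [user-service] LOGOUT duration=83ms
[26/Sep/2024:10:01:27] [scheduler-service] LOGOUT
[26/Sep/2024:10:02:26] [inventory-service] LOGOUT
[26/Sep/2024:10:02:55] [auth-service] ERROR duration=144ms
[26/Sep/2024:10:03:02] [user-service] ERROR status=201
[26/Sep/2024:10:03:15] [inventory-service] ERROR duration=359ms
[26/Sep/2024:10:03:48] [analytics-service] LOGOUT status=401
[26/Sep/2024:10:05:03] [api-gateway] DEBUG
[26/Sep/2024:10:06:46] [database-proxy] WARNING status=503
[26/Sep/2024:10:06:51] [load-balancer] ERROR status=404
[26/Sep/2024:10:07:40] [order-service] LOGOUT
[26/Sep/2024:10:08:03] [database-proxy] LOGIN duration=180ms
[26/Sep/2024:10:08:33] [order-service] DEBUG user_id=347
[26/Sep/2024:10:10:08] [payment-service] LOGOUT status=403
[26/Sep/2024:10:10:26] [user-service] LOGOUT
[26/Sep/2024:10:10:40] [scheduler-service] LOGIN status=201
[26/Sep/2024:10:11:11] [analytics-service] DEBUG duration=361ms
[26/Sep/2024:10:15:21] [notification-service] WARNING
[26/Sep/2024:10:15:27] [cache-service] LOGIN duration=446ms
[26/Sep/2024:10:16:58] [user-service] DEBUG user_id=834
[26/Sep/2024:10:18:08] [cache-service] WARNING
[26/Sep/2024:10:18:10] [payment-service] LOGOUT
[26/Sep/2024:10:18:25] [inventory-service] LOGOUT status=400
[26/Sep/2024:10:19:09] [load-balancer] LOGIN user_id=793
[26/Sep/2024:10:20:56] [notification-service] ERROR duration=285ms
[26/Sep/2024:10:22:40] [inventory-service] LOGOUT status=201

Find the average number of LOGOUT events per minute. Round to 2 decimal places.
0.43

To calculate the rate:

1. Count total LOGOUT events: 10
2. Total time period: 23 minutes
3. Rate = 10 / 23 = 0.43 events per minute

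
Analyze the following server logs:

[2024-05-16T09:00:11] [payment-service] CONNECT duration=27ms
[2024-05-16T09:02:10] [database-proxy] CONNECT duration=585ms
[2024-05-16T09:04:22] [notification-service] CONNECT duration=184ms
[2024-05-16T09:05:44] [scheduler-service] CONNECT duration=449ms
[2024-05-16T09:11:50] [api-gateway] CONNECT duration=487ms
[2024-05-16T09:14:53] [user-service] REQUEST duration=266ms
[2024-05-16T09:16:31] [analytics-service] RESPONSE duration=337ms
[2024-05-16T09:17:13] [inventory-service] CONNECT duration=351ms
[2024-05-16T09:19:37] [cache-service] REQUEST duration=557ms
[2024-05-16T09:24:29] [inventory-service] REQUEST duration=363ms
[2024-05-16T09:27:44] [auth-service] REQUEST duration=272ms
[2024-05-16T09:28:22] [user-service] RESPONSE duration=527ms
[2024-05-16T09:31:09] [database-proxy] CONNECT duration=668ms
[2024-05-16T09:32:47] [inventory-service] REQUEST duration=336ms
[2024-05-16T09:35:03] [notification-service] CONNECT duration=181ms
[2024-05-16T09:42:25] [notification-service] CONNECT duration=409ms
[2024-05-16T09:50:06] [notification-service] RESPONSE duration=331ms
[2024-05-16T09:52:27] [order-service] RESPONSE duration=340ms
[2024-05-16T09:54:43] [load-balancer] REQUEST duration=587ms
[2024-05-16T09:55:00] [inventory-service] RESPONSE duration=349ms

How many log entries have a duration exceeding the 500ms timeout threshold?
5

To count timeouts:

1. Threshold: 500ms
2. Extract duration from each log entry
3. Count entries where duration > 500
4. Timeout count: 5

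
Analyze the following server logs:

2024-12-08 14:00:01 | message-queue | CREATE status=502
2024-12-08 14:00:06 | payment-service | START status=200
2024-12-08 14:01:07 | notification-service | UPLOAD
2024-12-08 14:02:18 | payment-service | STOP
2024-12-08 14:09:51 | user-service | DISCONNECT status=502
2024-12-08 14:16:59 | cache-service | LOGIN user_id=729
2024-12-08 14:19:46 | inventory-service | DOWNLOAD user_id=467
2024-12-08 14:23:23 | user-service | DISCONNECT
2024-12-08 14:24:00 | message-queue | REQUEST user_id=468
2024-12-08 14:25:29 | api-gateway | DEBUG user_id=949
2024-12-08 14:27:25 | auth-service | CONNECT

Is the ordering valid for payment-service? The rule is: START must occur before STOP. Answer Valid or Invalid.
Valid

To validate ordering:

1. Required order: START → STOP
2. Rule: START must occur before STOP
3. Check actual order of events for payment-service
4. Result: Valid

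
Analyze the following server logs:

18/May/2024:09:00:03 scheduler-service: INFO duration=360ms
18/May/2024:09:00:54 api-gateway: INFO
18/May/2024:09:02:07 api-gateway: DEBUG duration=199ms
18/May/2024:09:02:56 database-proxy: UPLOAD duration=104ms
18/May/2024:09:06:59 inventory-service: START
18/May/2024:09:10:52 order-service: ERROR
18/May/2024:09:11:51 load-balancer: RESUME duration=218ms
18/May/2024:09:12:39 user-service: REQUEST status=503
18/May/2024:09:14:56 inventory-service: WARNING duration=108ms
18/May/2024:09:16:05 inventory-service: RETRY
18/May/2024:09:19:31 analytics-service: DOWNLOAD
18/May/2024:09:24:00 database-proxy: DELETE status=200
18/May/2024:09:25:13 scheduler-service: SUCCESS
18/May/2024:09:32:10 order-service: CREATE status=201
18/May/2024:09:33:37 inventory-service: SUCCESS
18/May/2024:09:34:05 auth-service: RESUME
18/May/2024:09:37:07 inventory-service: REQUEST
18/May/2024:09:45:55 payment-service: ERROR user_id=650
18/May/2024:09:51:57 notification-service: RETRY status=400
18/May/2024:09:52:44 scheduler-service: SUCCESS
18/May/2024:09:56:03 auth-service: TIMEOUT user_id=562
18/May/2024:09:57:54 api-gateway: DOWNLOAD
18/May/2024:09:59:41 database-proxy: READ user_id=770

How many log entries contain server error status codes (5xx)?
1

To find matching entries:

1. Pattern to match: server error status codes (5xx)
2. Scan each log entry for the pattern
3. Count matches: 1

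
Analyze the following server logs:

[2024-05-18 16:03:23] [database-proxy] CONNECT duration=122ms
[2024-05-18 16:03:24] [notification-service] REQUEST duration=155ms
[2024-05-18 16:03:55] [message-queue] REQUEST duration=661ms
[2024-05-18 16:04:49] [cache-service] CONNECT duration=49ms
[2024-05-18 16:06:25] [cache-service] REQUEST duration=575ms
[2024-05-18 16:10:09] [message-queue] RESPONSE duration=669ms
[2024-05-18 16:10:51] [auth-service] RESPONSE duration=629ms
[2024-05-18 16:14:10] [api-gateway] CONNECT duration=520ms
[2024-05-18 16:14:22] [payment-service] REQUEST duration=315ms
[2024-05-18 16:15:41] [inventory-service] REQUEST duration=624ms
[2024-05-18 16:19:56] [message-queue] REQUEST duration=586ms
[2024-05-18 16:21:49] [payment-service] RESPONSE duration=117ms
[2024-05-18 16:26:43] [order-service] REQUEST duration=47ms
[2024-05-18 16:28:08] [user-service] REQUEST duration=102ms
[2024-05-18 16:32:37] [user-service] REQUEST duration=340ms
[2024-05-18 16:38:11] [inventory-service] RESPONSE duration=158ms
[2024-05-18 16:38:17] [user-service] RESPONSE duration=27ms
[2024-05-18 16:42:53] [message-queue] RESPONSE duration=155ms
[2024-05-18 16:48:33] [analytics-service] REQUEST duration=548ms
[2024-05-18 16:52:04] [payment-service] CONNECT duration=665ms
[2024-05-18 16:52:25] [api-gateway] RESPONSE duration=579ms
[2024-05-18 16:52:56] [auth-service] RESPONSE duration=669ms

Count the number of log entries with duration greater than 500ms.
11

To count timeouts:

1. Threshold: 500ms
2. Extract duration from each log entry
3. Count entries where duration > 500
4. Timeout count: 11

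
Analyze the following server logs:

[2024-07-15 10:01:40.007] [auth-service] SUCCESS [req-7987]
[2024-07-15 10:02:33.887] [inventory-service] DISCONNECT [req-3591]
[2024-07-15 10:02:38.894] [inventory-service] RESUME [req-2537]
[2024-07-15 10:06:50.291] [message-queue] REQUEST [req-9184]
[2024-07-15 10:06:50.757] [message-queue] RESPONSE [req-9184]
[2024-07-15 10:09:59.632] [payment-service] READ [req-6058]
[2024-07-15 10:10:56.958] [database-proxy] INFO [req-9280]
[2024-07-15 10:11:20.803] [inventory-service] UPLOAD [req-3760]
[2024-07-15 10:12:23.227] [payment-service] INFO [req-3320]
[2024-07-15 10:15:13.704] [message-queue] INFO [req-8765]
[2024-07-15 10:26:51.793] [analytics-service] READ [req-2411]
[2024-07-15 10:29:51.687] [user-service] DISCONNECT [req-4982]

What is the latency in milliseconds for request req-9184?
466

To calculate latency:

1. Find REQUEST with id req-9184: 2024-07-15 10:06:50.291
2. Find RESPONSE with id req-9184: 2024-07-15 10:06:50.757
3. Latency: 2024-07-15 10:06:50.757 - 2024-07-15 10:06:50.291 = 466ms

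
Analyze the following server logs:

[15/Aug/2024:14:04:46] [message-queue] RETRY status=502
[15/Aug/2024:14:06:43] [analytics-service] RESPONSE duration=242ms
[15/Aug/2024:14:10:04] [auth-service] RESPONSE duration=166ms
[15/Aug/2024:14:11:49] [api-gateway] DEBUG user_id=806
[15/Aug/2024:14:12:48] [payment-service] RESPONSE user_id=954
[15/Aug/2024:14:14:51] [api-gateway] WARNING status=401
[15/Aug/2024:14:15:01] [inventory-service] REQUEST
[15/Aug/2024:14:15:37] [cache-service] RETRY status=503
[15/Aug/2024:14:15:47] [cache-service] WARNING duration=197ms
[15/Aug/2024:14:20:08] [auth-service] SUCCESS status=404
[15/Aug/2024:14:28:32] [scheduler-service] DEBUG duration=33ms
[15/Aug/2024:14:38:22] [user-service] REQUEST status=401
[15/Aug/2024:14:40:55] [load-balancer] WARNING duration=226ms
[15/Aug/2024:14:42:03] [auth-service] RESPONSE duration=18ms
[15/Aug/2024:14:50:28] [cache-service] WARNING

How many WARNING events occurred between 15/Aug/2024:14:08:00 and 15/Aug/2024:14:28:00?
2

To count events in the time window:

1. Window boundaries: 15/Aug/2024:14:08:00 to 15/Aug/2024:14:28:00
2. Filter for WARNING events within this window
3. Count matching events: 2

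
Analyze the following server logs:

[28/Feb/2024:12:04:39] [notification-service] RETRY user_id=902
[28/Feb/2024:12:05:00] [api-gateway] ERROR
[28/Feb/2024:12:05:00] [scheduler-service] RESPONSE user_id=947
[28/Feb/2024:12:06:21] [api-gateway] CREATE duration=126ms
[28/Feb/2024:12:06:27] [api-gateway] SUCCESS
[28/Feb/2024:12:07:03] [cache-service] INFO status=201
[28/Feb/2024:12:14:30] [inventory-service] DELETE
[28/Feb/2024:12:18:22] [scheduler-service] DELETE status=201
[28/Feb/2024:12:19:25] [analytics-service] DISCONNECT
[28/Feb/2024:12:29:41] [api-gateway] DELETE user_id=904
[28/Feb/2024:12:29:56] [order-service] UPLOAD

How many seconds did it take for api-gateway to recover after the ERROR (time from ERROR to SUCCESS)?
87

To calculate recovery time:

1. Find ERROR event for api-gateway: 28/Feb/2024:12:05:00
2. Find next SUCCESS event for api-gateway: 28/Feb/2024:12:06:27
3. Recovery time: 28/Feb/2024:12:06:27 - 28/Feb/2024:12:05:00 = 87 seconds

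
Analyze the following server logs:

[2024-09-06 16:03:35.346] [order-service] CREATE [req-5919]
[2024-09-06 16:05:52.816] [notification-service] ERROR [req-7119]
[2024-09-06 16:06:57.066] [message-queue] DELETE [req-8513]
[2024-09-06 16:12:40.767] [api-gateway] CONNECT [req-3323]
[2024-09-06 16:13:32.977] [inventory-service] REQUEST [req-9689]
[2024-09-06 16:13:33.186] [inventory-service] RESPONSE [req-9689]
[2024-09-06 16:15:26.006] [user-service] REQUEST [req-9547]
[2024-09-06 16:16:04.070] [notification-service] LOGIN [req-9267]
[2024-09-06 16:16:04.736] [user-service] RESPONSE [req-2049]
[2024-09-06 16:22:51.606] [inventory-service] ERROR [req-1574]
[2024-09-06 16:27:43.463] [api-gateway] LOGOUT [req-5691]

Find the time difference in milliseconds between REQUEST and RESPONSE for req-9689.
209

To calculate latency:

1. Find REQUEST with id req-9689: 2024-09-06 16:13:32.977
2. Find RESPONSE with id req-9689: 2024-09-06 16:13:33.186
3. Latency: 2024-09-06 16:13:33.186 - 2024-09-06 16:13:32.977 = 209ms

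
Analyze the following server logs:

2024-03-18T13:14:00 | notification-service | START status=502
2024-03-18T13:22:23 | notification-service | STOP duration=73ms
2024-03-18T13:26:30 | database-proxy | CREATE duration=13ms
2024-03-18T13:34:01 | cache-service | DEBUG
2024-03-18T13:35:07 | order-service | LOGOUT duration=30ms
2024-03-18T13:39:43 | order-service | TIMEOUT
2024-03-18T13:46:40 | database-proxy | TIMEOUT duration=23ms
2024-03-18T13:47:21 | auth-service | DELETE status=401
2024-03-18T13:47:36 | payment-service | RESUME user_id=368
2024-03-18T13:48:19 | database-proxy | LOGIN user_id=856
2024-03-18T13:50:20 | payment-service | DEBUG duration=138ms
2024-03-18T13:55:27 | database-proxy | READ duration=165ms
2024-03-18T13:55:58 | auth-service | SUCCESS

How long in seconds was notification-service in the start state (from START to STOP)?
503

To calculate state duration:

1. Find START event for notification-service: 2024-03-18T13:14:00
2. Find STOP event for notification-service: 2024-03-18T13:22:23
3. Calculate duration: 2024-03-18T13:22:23 - 2024-03-18T13:14:00 = 503 seconds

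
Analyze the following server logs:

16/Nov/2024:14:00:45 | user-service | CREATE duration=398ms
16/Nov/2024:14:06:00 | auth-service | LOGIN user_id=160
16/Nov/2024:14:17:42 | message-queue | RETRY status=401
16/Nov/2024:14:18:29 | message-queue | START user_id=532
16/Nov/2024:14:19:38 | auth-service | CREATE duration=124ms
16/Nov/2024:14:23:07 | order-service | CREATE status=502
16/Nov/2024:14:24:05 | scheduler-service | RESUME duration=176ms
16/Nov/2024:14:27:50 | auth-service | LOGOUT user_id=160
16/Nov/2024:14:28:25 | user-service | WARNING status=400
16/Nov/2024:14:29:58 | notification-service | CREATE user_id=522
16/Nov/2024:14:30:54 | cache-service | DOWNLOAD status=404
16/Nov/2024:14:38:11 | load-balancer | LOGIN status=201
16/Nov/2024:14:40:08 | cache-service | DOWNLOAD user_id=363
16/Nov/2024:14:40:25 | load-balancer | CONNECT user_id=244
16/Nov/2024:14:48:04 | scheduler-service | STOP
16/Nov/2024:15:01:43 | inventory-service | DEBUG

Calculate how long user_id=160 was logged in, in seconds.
1310

To calculate session duration:

1. Find LOGIN event for user_id=160: 16/Nov/2024:14:06:00
2. Find LOGOUT event for user_id=160: 16/Nov/2024:14:27:50
3. Session duration: 16/Nov/2024:14:27:50 - 16/Nov/2024:14:06:00 = 1310 seconds (21 minutes)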